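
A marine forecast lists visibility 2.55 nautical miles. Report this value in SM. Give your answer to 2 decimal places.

1 nmi = 1.15078 SM, so 2.55 × 1.15078 = 2.93 SM.

2.93 SM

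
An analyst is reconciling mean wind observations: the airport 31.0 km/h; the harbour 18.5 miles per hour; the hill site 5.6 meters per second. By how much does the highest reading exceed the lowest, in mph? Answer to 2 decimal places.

6.74 mph

the airport: 31.0 km/h = 19.2625 mph.
the hill site: 5.6 m/s = 12.5268 mph.
Spread: 19.2625 − 12.5268 = 6.74 mph.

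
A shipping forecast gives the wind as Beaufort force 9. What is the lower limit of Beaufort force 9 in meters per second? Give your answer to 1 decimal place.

20.8 m/s

Beaufort 9 (strong gale) spans 20.8–24.4 m/s.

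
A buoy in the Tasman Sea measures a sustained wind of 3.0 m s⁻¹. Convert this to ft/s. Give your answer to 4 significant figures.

9.843 ft/s

1 m/s = 3.28084 ft/s, so 3.0 × 3.28084 = 9.843 ft/s.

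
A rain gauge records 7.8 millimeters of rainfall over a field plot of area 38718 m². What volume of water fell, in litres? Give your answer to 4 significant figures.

302000 litres

1 mm over 1 m² is 1 L, so volume = 7.8 × 38718 = 302000.4 L ≈ 302000 L.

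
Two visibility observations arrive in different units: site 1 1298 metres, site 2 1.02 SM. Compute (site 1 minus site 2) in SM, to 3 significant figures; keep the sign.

-0.213 SM

site 1: 1298 m = 0.80654 SM.
Difference: 0.80654 − 1.02000 = -0.213 SM.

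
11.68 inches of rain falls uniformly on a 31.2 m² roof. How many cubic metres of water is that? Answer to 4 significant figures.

Depth: 11.68 in × 25.4 = 296.672 mm.
1 mm over 1 m² is 1 L, so volume = 296.672 × 31.2 = 9256.1664 L = 9.256 m³.

9.256 cubic metres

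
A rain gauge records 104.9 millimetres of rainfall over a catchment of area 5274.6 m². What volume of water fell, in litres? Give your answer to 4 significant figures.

1 mm over 1 m² is 1 L, so volume = 104.9 × 5274.6 = 553305.54 L ≈ 553300 L.

553300 litres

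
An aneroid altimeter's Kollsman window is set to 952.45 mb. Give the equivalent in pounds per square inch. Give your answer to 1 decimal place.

1 mb = 0.0145038 psi, so 952.45 × 0.0145038 = 13.8 psi.

13.8 psi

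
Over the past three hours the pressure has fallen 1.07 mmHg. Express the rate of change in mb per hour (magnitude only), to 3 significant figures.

1.07 mmHg / 3 h × 1.33322 mb/mmHg = 0.476 mb/h.

0.476 mb per hour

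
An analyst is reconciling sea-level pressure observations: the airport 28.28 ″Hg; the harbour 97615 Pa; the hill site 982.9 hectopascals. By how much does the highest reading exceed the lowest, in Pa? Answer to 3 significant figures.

the airport: 28.28 inHg = 95767.08 Pa.
the hill site: 982.9 hPa = 98290.00 Pa.
Spread: 98290.00 − 95767.08 = 2520 Pa.

2520 Pa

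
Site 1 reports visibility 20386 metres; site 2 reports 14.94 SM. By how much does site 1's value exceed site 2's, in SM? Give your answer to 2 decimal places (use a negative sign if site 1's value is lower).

-2.27 SM

site 1: 20386 m = 12.6673 SM.
Difference: 12.6673 − 14.9400 = -2.27 SM.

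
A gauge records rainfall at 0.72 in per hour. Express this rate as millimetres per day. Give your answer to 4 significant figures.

0.72 in/hour × 25.4 mm/in × 24 hour/day = 438.9 mm/day.

438.9 mm/day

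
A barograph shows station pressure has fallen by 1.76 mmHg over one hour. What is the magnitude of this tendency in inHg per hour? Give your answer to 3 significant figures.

0.0693 inHg per hour

1.76 mmHg / 1 h × 0.0393701 inHg/mmHg = 0.0693 inHg/h.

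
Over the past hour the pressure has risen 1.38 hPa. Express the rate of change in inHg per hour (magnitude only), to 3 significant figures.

0.0408 inHg per hour

1.38 hPa / 1 h × 0.02953 inHg/hPa = 0.0408 inHg/h.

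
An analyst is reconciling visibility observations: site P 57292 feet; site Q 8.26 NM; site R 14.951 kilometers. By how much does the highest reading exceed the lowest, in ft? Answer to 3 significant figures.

8240 ft

site Q: 8.26 nmi = 50188.71 ft.
site R: 14.951 km = 49051.84 ft.
Spread: 57292.00 − 49051.84 = 8240 ft.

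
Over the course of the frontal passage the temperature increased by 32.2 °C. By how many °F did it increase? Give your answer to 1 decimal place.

58.0 °F

A change of 1 °C equals a change of 1.8 °F: Δ°F = 32.2 × 1.8 = 58.0 °F.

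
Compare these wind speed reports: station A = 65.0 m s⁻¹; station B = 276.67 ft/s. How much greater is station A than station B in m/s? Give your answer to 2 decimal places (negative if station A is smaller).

station B: 276.67 ft/s = 84.3290 m/s.
Difference: 65.0000 − 84.3290 = -19.33 m/s.

-19.33 m/s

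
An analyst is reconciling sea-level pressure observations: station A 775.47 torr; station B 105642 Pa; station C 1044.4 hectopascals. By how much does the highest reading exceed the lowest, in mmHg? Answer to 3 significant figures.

station B: 105642 Pa = 792.380 mmHg.
station C: 1044.4 hPa = 783.364 mmHg.
Spread: 792.380 − 775.470 = 16.9 mmHg.

16.9 mmHg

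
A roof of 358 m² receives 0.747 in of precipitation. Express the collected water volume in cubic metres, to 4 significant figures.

Depth: 0.747 in × 25.4 = 18.9738 mm.
1 mm over 1 m² is 1 L, so volume = 18.9738 × 358 = 6792.6204 L = 6.793 m³.

6.793 cubic metres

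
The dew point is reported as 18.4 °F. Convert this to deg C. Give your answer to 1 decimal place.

°C = (°F − 32) × 5/9 = (18.4 − 32) / 1.8 = -7.6 °C.

-7.6 °C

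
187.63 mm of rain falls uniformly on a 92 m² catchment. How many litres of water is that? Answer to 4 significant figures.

1 mm over 1 m² is 1 L, so volume = 187.63 × 92 = 17261.96 L ≈ 17260 L.

17260 litres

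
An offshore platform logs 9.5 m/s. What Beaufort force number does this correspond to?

Beaufort force 5

9.5 m/s lies in the Beaufort 5 band (fresh breeze, 8.0–10.7 m/s).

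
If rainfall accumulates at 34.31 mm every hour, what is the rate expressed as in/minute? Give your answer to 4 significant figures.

0.02251 in/minute

34.31 mm/hour × 0.0393701 in/mm × 0.0166667 hour/minute = 0.02251 in/minute.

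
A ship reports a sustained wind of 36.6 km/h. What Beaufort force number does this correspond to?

Beaufort force 5

36.6 km/h = 10.2 m/s, which is Beaufort 5 (fresh breeze, 8.0–10.7 m/s).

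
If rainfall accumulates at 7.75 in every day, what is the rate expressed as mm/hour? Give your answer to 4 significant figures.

7.75 in/day × 25.4 mm/in × 0.0416667 day/hour = 8.202 mm/hour.

8.202 mm/hour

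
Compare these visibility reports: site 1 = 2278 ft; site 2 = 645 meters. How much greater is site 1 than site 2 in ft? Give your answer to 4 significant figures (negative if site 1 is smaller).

161.9 ft

site 2: 645 m = 2116.142 ft.
Difference: 2278.000 − 2116.142 = 161.9 ft.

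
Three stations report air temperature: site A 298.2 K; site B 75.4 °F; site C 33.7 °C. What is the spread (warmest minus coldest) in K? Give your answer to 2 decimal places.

site A: 298.2 K = 25.050 °C.
site B: 75.4 °F = 24.111 °C.
Spread: 33.700 − 24.111 = 9.589 °C.

9.59 K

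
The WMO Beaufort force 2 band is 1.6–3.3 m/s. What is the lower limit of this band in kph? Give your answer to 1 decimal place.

5.8 km/h

1.6–3.3 m/s × 3.6 = 5.8–11.9 km/h.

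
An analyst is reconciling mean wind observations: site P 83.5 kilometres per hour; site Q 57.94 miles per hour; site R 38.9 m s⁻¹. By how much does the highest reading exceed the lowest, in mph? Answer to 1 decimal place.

site P: 83.5 km/h = 51.884 mph.
site R: 38.9 m/s = 87.017 mph.
Spread: 87.017 − 51.884 = 35.1 mph.

35.1 mph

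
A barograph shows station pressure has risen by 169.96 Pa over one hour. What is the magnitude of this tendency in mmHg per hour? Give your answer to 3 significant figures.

1.27 mmHg per hour

169.96 Pa / 1 h × 0.00750062 mmHg/Pa = 1.27 mmHg/h.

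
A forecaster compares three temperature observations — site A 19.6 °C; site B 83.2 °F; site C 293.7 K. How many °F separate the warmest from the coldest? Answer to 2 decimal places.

site B: 83.2 °F = 28.444 °C.
site C: 293.7 K = 20.550 °C.
Spread: 28.444 − 19.600 = 8.844 °C = 15.92 °F.

15.92 °F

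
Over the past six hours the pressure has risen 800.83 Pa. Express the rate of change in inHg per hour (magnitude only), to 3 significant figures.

800.83 Pa / 6 h × 0.0002953 inHg/Pa = 0.0394 inHg/h.

0.0394 inHg per hour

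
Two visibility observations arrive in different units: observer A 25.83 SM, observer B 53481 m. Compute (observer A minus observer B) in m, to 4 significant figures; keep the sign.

-11910 m

observer A: 25.83 SM = 41569.36 m.
Difference: 41569.36 − 53481.00 = -11910 m.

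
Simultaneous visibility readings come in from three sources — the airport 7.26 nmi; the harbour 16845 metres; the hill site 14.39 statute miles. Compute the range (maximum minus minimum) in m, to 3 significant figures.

9710 m

the airport: 7.26 nmi = 13445.52 m.
the hill site: 14.39 SM = 23158.46 m.
Spread: 23158.46 − 13445.52 = 9710 m.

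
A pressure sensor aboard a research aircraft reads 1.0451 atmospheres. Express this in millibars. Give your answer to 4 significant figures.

1059 mb

1 atm = 1013.25 mb, so 1.0451 × 1013.25 = 1059 mb.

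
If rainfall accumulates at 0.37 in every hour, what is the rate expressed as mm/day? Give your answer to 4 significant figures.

0.37 in/hour × 25.4 mm/in × 24 hour/day = 225.6 mm/day.

225.6 mm/day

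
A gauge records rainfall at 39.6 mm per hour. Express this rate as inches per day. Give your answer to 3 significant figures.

37.4 in/day

39.6 mm/hour × 0.0393701 in/mm × 24 hour/day = 37.4 in/day.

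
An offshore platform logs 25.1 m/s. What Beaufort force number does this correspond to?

25.1 m/s lies in the Beaufort 10 band (storm, 24.5–28.4 m/s).

Beaufort force 10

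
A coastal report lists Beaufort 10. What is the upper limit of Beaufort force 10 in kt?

55 kt

Beaufort 10 (storm) spans 48–55 knots.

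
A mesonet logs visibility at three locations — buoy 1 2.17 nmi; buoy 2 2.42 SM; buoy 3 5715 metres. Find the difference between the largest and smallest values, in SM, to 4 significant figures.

buoy 1: 2.17 nmi = 2.49719 SM.
buoy 3: 5715 m = 3.55114 SM.
Spread: 3.55114 − 2.42000 = 1.131 SM.

1.131 SM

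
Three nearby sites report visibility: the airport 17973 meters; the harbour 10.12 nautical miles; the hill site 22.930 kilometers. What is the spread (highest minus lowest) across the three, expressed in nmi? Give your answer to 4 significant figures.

2.677 nmi

the airport: 17973 m = 9.70464 nmi.
the hill site: 22.930 km = 12.38121 nmi.
Spread: 12.38121 − 9.70464 = 2.677 nmi.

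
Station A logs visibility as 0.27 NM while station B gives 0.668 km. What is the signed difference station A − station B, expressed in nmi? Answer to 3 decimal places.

station B: 0.668 km = 0.36069 nmi.
Difference: 0.27000 − 0.36069 = -0.091 nmi.

-0.091 nmi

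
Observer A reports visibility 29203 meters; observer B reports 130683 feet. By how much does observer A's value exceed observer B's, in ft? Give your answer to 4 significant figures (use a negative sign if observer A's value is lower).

observer A: 29203 m = 95810.37 ft.
Difference: 95810.37 − 130683.00 = -34870 ft.

-34870 ft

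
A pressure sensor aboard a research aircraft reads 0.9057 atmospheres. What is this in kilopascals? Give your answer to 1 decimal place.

91.8 kPa

1 atm = 101.325 kPa, so 0.9057 × 101.325 = 91.8 kPa.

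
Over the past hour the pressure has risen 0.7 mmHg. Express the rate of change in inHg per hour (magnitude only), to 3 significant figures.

0.0276 inHg per hour

0.7 mmHg / 1 h × 0.0393701 inHg/mmHg = 0.0276 inHg/h.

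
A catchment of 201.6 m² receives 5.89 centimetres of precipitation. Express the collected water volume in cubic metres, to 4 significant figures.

11.87 cubic metres

Depth: 5.89 cm × 10 = 58.9 mm.
1 mm over 1 m² is 1 L, so volume = 58.9 × 201.6 = 11874.24 L = 11.87 m³.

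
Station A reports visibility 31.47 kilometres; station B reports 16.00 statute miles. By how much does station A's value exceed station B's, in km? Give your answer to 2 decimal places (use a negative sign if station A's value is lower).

station B: 16.00 SM = 25.7495 km.
Difference: 31.4700 − 25.7495 = 5.72 km.

5.72 km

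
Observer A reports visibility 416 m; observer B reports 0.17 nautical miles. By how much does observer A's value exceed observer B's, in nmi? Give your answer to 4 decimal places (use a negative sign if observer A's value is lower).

observer A: 416 m = 0.224622 nmi.
Difference: 0.224622 − 0.170000 = 0.0546 nmi.

0.0546 nmi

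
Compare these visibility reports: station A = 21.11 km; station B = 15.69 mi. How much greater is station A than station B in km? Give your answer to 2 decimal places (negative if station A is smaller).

-4.14 km

station B: 15.69 SM = 25.2506 km.
Difference: 21.1100 − 25.2506 = -4.14 km.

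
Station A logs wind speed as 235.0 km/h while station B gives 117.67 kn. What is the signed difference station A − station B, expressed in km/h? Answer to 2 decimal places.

station B: 117.67 kt = 217.9248 km/h.
Difference: 235.0000 − 217.9248 = 17.08 km/h.

17.08 km/h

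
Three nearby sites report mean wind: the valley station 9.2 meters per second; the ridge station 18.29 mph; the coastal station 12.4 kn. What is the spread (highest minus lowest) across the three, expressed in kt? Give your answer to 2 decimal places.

5.48 kt

the valley station: 9.2 m/s = 17.8834 kt.
the ridge station: 18.29 mph = 15.8936 kt.
Spread: 17.8834 − 12.4000 = 5.48 kt.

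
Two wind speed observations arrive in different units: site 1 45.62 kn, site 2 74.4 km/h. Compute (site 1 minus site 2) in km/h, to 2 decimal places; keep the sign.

site 1: 45.62 kt = 84.4882 km/h.
Difference: 84.4882 − 74.4000 = 10.09 km/h.

10.09 km/h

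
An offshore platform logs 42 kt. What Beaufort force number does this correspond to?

Beaufort force 9

42 kt lies in the Beaufort 9 band (strong gale, 41–47 kt).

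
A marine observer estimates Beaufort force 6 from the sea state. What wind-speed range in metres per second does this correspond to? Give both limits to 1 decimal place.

Beaufort 6 (strong breeze) spans 10.8–13.8 m/s.

10.8 to 13.8 m/s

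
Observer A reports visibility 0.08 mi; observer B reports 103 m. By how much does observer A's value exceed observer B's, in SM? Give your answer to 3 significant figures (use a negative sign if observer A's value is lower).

observer B: 103 m = 0.064001 SM.
Difference: 0.080000 − 0.064001 = 0.0160 SM.

0.0160 SM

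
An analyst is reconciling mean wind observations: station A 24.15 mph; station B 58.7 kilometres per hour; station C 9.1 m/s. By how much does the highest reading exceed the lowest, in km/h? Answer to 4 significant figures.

25.94 km/h

station A: 24.15 mph = 38.8657 km/h.
station C: 9.1 m/s = 32.7600 km/h.
Spread: 58.7000 − 32.7600 = 25.94 km/h.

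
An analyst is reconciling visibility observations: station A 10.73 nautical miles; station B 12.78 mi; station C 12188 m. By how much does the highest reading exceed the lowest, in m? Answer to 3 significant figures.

8380 m

station A: 10.73 nmi = 19871.96 m.
station B: 12.78 SM = 20567.42 m.
Spread: 20567.42 − 12188.00 = 8380 m.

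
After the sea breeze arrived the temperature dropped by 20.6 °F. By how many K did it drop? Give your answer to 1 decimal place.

11.4 K

For a temperature change the 32° offset cancels: ΔK = 20.6 × 0.5556 = 11.4 K.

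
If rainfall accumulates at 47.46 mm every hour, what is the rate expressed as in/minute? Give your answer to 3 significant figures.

47.46 mm/hour × 0.0393701 in/mm × 0.0166667 hour/minute = 0.0311 in/minute.

0.0311 in/minute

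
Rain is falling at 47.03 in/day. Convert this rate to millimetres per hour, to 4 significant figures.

49.77 mm/hour

47.03 in/day × 25.4 mm/in × 0.0416667 day/hour = 49.77 mm/hour.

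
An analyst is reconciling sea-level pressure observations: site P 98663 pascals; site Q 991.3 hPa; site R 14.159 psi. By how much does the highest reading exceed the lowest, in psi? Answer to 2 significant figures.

site P: 98663 Pa = 14.3099 psi.
site Q: 991.3 hPa = 14.3776 psi.
Spread: 14.3776 − 14.1590 = 0.22 psi.

0.22 psi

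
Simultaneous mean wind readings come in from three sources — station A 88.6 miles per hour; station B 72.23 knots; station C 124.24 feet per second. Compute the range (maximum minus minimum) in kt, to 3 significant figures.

4.76 kt

station A: 88.6 mph = 76.9913 kt.
station C: 124.24 ft/s = 73.6102 kt.
Spread: 76.9913 − 72.2300 = 4.76 kt.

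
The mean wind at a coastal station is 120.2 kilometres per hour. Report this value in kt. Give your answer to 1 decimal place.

64.9 kt

1 km/h = 0.539957 kt, so 120.2 × 0.539957 = 64.9 kt.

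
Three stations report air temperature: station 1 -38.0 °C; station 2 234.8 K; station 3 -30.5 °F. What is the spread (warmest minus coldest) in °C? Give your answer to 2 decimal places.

3.63 °C

station 2: 234.8 K = -38.350 °C.
station 3: -30.5 °F = -34.722 °C.
Spread: (-34.722) − (-38.350) = 3.628 °C.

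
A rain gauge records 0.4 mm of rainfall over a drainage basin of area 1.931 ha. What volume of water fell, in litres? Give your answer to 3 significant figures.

Area: 1.931 ha = 19310 m².
1 mm over 1 m² is 1 L, so volume = 0.4 × 19310 = 7724 L ≈ 7720 L.

7720 litres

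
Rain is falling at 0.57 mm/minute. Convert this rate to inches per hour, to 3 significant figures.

1.35 in/hour

0.57 mm/minute × 0.0393701 in/mm × 60 minute/hour = 1.35 in/hour.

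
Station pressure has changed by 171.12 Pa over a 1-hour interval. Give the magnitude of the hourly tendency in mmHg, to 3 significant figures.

1.28 mmHg per hour

171.12 Pa / 1 h × 0.00750062 mmHg/Pa = 1.28 mmHg/h.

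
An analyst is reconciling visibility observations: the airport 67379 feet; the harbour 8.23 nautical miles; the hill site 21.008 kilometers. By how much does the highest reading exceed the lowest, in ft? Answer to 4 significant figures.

the harbour: 8.23 nmi = 50006.43 ft.
the hill site: 21.008 km = 68923.88 ft.
Spread: 68923.88 − 50006.43 = 18920 ft.

18920 ft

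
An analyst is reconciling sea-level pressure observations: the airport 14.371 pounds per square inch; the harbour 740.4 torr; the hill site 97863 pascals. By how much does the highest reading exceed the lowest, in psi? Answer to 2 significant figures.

the harbour: 740.4 mmHg = 14.3170 psi.
the hill site: 97863 Pa = 14.1938 psi.
Spread: 14.3710 − 14.1938 = 0.18 psi.

0.18 psi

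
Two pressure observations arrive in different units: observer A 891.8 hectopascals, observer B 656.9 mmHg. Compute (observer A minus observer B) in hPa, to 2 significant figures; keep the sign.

observer B: 656.9 mmHg = 875.79 hPa.
Difference: 891.80 − 875.79 = 16 hPa.

16 hPa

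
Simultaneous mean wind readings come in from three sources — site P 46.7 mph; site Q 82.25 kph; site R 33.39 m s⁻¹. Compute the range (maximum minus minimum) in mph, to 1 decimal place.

site Q: 82.25 km/h = 51.108 mph.
site R: 33.39 m/s = 74.691 mph.
Spread: 74.691 − 46.700 = 28.0 mph.

28.0 mph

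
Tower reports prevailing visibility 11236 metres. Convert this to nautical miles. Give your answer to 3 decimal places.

6.067 nmi

1 m = 0.000539957 nmi, so 11236 × 0.000539957 = 6.067 nmi.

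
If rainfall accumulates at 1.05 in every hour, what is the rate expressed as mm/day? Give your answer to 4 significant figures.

1.05 in/hour × 25.4 mm/in × 24 hour/day = 640.1 mm/day.

640.1 mm/day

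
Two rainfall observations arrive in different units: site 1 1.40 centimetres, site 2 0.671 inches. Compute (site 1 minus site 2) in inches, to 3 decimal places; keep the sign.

site 1: 1.40 cm = 0.55118 in.
Difference: 0.55118 − 0.67100 = -0.120 in.

-0.120 in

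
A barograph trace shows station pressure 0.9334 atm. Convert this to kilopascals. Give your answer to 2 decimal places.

1 atm = 101.325 kPa, so 0.9334 × 101.325 = 94.58 kPa.

94.58 kPa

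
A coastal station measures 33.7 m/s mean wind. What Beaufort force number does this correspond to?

33.7 m/s lies in the Beaufort 12 band (hurricane force, ≥32.7 m/s).

Beaufort force 12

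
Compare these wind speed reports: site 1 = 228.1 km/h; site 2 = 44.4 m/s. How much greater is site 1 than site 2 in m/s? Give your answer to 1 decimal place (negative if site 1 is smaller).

19.0 m/s

site 1: 228.1 km/h = 63.361 m/s.
Difference: 63.361 − 44.400 = 19.0 m/s.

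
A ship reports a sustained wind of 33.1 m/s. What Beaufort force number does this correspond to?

33.1 m/s lies in the Beaufort 12 band (hurricane force, ≥32.7 m/s).

Beaufort force 12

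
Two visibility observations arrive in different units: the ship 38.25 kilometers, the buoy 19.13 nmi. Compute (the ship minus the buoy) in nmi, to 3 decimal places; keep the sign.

the ship: 38.25 km = 20.65335 nmi.
Difference: 20.65335 − 19.13000 = 1.523 nmi.

1.523 nmi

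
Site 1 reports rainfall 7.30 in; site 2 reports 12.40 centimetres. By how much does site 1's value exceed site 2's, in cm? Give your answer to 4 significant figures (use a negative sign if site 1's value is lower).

site 1: 7.30 in = 18.54200 cm.
Difference: 18.54200 − 12.40000 = 6.142 cm.

6.142 cm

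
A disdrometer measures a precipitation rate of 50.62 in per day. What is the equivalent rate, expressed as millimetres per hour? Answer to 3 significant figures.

53.6 mm/hour

50.62 in/day × 25.4 mm/in × 0.0416667 day/hour = 53.6 mm/hour.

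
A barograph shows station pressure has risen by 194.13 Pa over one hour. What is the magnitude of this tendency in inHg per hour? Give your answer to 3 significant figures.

194.13 Pa / 1 h × 0.0002953 inHg/Pa = 0.0573 inHg/h.

0.0573 inHg per hour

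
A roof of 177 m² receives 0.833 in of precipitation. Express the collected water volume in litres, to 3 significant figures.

Depth: 0.833 in × 25.4 = 21.1582 mm.
1 mm over 1 m² is 1 L, so volume = 21.1582 × 177 = 3745.0014 L ≈ 3750 L.

3750 litres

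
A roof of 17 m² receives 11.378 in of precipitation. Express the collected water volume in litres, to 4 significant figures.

Depth: 11.378 in × 25.4 = 289.0012 mm.
1 mm over 1 m² is 1 L, so volume = 289.0012 × 17 = 4913.0204 L ≈ 4913 L.

4913 litres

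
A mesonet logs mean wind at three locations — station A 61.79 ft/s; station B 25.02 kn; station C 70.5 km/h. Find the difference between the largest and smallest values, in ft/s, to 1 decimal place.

station B: 25.02 kt = 42.229 ft/s.
station C: 70.5 km/h = 64.250 ft/s.
Spread: 64.250 − 42.229 = 22.0 ft/s.

22.0 ft/s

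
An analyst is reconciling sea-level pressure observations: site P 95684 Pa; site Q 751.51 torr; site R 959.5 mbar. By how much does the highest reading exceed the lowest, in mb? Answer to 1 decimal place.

45.1 mb

site P: 95684 Pa = 956.840 mb.
site Q: 751.51 mmHg = 1001.931 mb.
Spread: 1001.931 − 956.840 = 45.1 mb.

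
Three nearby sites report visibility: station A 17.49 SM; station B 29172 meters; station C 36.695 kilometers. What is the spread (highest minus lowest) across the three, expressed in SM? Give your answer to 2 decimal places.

station B: 29172 m = 18.1266 SM.
station C: 36.695 km = 22.8012 SM.
Spread: 22.8012 − 17.4900 = 5.31 SM.

5.31 SM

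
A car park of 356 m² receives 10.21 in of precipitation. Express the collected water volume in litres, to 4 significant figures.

Depth: 10.21 in × 25.4 = 259.334 mm.
1 mm over 1 m² is 1 L, so volume = 259.334 × 356 = 92322.904 L ≈ 92320 L.

92320 litres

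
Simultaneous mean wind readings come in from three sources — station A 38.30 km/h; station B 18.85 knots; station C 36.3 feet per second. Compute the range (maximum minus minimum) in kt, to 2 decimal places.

station A: 38.30 km/h = 20.6803 kt.
station C: 36.3 ft/s = 21.5072 kt.
Spread: 21.5072 − 18.8500 = 2.66 kt.

2.66 kt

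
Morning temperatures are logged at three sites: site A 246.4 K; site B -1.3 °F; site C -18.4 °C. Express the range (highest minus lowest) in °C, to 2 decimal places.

8.35 °C

site A: 246.4 K = -26.750 °C.
site B: -1.3 °F = -18.500 °C.
Spread: (-18.400) − (-26.750) = 8.350 °C.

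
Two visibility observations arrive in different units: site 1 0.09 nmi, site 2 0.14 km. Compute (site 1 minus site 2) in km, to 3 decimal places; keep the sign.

site 1: 0.09 nmi = 0.16668 km.
Difference: 0.16668 − 0.14000 = 0.027 km.

0.027 km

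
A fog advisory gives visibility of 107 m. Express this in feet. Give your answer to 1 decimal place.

1 m = 3.28084 ft, so 107 × 3.28084 = 351.0 ft.

351.0 ft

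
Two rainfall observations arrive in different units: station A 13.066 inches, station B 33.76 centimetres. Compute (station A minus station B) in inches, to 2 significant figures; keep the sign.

station B: 33.76 cm = 13.2913 in.
Difference: 13.0660 − 13.2913 = -0.23 in.

-0.23 in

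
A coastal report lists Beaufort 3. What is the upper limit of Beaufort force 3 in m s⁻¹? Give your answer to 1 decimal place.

5.4 m/s

Beaufort 3 (gentle breeze) spans 3.4–5.4 m/s.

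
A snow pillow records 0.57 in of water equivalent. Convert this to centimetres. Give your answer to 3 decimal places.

1 in = 2.54 cm, so 0.57 × 2.54 = 1.448 cm.

1.448 cm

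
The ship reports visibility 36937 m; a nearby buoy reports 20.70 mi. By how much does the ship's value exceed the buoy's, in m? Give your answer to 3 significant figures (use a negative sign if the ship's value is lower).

the buoy: 20.70 SM = 33313.42 m.
Difference: 36937.00 − 33313.42 = 3620 m.

3620 m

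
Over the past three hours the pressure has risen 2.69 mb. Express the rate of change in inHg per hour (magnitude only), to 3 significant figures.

2.69 mb / 3 h × 0.02953 inHg/mb = 0.0265 inHg/h.

0.0265 inHg per hour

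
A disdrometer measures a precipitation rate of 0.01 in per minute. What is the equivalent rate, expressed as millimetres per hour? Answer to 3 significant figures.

15.2 mm/hour

0.01 in/minute × 25.4 mm/in × 60 minute/hour = 15.2 mm/hour.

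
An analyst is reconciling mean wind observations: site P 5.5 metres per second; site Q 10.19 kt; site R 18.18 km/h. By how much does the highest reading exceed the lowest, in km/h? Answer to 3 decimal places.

1.620 km/h

site P: 5.5 m/s = 19.80000 km/h.
site Q: 10.19 kt = 18.87188 km/h.
Spread: 19.80000 − 18.18000 = 1.620 km/h.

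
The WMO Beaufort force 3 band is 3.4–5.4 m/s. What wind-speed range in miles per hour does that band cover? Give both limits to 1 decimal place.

3.4–5.4 m/s × 2.237 = 7.6–12.1 mph.

7.6 to 12.1 mph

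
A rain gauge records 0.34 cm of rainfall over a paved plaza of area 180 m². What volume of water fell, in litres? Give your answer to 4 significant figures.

612.0 litres

Depth: 0.34 cm × 10 = 3.4 mm.
1 mm over 1 m² is 1 L, so volume = 3.4 × 180 = 612 L ≈ 612.0 L.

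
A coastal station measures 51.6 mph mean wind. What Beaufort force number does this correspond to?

Beaufort force 9

51.6 mph = 23.1 m/s, which is Beaufort 9 (strong gale, 20.8–24.4 m/s).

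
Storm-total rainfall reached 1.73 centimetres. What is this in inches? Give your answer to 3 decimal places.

0.681 in

1 cm = 0.393701 in, so 1.73 × 0.393701 = 0.681 in.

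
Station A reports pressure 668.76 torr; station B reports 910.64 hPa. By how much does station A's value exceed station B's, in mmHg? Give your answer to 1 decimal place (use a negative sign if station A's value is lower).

-14.3 mmHg

station B: 910.64 hPa = 683.036 mmHg.
Difference: 668.760 − 683.036 = -14.3 mmHg.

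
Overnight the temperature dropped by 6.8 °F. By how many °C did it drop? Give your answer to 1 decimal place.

3.8 °C

A change of 1 °C equals a change of 1.8 °F: Δ°C = 6.8 × 0.5556 = 3.8 °C.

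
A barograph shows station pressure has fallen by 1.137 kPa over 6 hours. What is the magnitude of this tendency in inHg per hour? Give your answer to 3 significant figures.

0.0560 inHg per hour

1.137 kPa / 6 h × 0.2953 inHg/kPa = 0.0560 inHg/h.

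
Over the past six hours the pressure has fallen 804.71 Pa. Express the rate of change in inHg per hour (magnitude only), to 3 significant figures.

0.0396 inHg per hour

804.71 Pa / 6 h × 0.0002953 inHg/Pa = 0.0396 inHg/h.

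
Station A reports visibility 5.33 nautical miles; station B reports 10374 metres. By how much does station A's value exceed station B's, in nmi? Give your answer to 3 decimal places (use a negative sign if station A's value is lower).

station B: 10374 m = 5.60151 nmi.
Difference: 5.33000 − 5.60151 = -0.272 nmi.

-0.272 nmi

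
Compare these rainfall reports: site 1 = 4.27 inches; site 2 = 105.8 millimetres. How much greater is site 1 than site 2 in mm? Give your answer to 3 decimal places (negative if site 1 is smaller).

2.658 mm

site 1: 4.27 in = 108.45800 mm.
Difference: 108.45800 − 105.80000 = 2.658 mm.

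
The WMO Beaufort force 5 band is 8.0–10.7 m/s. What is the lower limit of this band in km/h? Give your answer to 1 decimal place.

28.8 km/h

8.0–10.7 m/s × 3.6 = 28.8–38.5 km/h.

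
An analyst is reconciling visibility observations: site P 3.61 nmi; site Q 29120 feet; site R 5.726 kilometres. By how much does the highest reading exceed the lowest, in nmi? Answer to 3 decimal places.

site Q: 29120 ft = 4.79254 nmi.
site R: 5.726 km = 3.09179 nmi.
Spread: 4.79254 − 3.09179 = 1.701 nmi.

1.701 nmi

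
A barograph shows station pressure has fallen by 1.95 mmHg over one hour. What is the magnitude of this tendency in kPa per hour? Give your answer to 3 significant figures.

0.260 kPa per hour

1.95 mmHg / 1 h × 0.133322 kPa/mmHg = 0.260 kPa/h.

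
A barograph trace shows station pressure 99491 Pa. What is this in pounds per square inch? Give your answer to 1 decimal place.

14.4 psi

1 Pa = 0.000145038 psi, so 99491 × 0.000145038 = 14.4 psi.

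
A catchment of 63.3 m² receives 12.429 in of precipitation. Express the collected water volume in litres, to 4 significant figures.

Depth: 12.429 in × 25.4 = 315.6966 mm.
1 mm over 1 m² is 1 L, so volume = 315.6966 × 63.3 = 19983.595 L ≈ 19980 L.

19980 litres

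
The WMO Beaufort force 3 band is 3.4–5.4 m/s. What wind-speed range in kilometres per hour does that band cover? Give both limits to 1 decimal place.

3.4–5.4 m/s × 3.6 = 12.2–19.4 km/h.

12.2 to 19.4 km/h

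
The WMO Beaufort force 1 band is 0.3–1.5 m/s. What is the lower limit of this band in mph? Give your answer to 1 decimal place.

0.7 mph

0.3–1.5 m/s × 2.237 = 0.7–3.4 mph.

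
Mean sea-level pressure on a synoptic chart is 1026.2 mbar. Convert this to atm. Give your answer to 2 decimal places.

1.01 atm

1 mb = 0.000986923 atm, so 1026.2 × 0.000986923 = 1.01 atm.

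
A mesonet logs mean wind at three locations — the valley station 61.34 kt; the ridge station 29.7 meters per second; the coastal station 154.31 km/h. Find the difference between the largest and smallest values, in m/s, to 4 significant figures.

13.16 m/s

the valley station: 61.34 kt = 31.5560 m/s.
the coastal station: 154.31 km/h = 42.8639 m/s.
Spread: 42.8639 − 29.7000 = 13.16 m/s.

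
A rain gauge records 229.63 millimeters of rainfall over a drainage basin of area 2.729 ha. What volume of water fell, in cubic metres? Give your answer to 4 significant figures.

Area: 2.729 ha = 27290 m².
1 mm over 1 m² is 1 L, so volume = 229.63 × 27290 = 6266602.7 L = 6267 m³.

6267 cubic metres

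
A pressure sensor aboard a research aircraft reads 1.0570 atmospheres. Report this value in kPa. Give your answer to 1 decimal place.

1 atm = 101.325 kPa, so 1.0570 × 101.325 = 107.1 kPa.

107.1 kPa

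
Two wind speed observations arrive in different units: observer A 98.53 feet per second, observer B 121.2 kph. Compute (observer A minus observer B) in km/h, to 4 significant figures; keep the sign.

-13.09 km/h

observer A: 98.53 ft/s = 108.114998 km/h.
Difference: 108.114998 − 121.200000 = -13.09 km/h.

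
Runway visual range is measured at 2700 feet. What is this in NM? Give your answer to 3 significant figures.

1 ft = 0.000164579 nmi, so 2700 × 0.000164579 = 0.444 nmi.

0.444 nmi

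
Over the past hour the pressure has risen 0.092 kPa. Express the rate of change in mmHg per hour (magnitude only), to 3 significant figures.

0.690 mmHg per hour

0.092 kPa / 1 h × 7.50062 mmHg/kPa = 0.690 mmHg/h.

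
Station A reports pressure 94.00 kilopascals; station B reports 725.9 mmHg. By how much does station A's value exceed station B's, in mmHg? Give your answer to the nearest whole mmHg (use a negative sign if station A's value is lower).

-21 mmHg

station A: 94.00 kPa = 705.06 mmHg.
Difference: 705.06 − 725.90 = -21 mmHg.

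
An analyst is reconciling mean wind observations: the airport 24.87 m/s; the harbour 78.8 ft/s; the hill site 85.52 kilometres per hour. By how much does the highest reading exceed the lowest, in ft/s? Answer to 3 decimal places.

the airport: 24.87 m/s = 81.59449 ft/s.
the hill site: 85.52 km/h = 77.93817 ft/s.
Spread: 81.59449 − 77.93817 = 3.656 ft/s.

3.656 ft/s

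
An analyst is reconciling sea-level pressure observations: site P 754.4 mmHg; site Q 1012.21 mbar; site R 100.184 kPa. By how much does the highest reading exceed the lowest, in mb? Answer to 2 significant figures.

site P: 754.4 mmHg = 1005.78 mb.
site R: 100.184 kPa = 1001.84 mb.
Spread: 1012.21 − 1001.84 = 10 mb.

10 mb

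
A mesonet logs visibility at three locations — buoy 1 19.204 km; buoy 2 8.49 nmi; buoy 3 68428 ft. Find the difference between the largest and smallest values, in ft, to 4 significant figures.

buoy 1: 19.204 km = 63005.25 ft.
buoy 2: 8.49 nmi = 51586.22 ft.
Spread: 68428.00 − 51586.22 = 16840 ft.

16840 ft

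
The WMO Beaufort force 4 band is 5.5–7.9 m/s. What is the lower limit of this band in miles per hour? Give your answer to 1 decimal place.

12.3 mph

5.5–7.9 m/s × 2.237 = 12.3–17.7 mph.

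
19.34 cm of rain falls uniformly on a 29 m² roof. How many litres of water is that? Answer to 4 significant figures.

5609 litres

Depth: 19.34 cm × 10 = 193.4 mm.
1 mm over 1 m² is 1 L, so volume = 193.4 × 29 = 5608.6 L ≈ 5609 L.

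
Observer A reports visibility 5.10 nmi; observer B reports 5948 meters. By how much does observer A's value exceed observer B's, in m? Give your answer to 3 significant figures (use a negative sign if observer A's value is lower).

observer A: 5.10 nmi = 9445.20 m.
Difference: 9445.20 − 5948.00 = 3500 m.

3500 m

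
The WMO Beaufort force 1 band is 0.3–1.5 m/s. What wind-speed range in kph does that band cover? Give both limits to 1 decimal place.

1.1 to 5.4 km/h

0.3–1.5 m/s × 3.6 = 1.1–5.4 km/h.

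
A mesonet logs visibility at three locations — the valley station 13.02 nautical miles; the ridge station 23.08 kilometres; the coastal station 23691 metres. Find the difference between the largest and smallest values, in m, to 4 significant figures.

the valley station: 13.02 nmi = 24113.04 m.
the ridge station: 23.08 km = 23080.00 m.
Spread: 24113.04 − 23080.00 = 1033 m.

1033 m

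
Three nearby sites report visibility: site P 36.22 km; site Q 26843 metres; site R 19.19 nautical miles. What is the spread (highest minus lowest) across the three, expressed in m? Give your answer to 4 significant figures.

9377 m

site P: 36.22 km = 36220.00 m.
site R: 19.19 nmi = 35539.88 m.
Spread: 36220.00 − 26843.00 = 9377 m.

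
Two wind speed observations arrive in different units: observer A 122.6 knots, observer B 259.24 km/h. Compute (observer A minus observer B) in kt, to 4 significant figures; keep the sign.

-17.38 kt

observer B: 259.24 km/h = 139.9784 kt.
Difference: 122.6000 − 139.9784 = -17.38 kt.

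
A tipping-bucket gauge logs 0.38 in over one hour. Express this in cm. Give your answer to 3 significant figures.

0.965 cm

1 in = 2.54 cm, so 0.38 × 2.54 = 0.965 cm.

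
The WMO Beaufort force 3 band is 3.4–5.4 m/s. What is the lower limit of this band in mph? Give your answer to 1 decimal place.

3.4–5.4 m/s × 2.237 = 7.6–12.1 mph.

7.6 mph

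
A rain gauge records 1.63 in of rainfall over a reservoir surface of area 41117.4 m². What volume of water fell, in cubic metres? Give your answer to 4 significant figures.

1702 cubic metres

Depth: 1.63 in × 25.4 = 41.402 mm.
1 mm over 1 m² is 1 L, so volume = 41.402 × 41117.4 = 1702342.6 L = 1702 m³.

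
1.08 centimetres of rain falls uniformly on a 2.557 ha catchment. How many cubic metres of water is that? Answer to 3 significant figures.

276 cubic metres

Depth: 1.08 cm × 10 = 10.8 mm.
Area: 2.557 ha = 25570 m².
1 mm over 1 m² is 1 L, so volume = 10.8 × 25570 = 276156 L = 276 m³.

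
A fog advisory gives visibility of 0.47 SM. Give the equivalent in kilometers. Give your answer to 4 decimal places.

1 SM = 1.60934 km, so 0.47 × 1.60934 = 0.7564 km.

0.7564 km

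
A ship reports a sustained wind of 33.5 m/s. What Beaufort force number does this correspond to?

Beaufort force 12

33.5 m/s lies in the Beaufort 12 band (hurricane force, ≥32.7 m/s).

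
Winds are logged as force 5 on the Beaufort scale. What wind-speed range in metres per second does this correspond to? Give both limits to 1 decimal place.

8.0 to 10.7 m/s

Beaufort 5 (fresh breeze) spans 8.0–10.7 m/s.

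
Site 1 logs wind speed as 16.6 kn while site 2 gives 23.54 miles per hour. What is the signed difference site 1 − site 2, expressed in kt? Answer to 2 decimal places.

site 2: 23.54 mph = 20.4557 kt.
Difference: 16.6000 − 20.4557 = -3.86 kt.

-3.86 kt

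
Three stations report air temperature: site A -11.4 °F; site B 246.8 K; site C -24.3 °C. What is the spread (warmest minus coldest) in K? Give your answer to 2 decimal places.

2.24 K

site A: -11.4 °F = -24.111 °C.
site B: 246.8 K = -26.350 °C.
Spread: (-24.111) − (-26.350) = 2.239 °C.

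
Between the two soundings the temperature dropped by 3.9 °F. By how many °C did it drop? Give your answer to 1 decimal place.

A change of 1 °C equals a change of 1.8 °F: Δ°C = 3.9 × 0.5556 = 2.2 °C.

2.2 °C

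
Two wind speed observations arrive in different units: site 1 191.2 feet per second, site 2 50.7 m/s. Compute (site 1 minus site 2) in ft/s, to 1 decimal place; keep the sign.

24.9 ft/s

site 2: 50.7 m/s = 166.339 ft/s.
Difference: 191.200 − 166.339 = 24.9 ft/s.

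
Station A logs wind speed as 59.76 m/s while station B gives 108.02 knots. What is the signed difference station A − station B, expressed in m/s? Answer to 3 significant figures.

4.19 m/s

station B: 108.02 kt = 55.5703 m/s.
Difference: 59.7600 − 55.5703 = 4.19 m/s.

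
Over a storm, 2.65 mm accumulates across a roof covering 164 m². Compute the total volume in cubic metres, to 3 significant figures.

1 mm over 1 m² is 1 L, so volume = 2.65 × 164 = 434.6 L = 0.435 m³.

0.435 cubic metres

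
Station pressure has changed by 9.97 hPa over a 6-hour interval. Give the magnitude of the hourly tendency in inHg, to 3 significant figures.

0.0491 inHg per hour

9.97 hPa / 6 h × 0.02953 inHg/hPa = 0.0491 inHg/h.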